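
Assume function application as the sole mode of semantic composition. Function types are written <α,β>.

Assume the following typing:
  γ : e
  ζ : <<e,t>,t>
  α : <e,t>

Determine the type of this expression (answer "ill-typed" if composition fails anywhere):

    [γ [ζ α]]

ill-typed

At [ζ α], ζ : <<e,t>,t> takes α : <e,t>, giving t.
[γ [ζ α]]: e with t — neither is a function whose domain matches the other; composition fails here.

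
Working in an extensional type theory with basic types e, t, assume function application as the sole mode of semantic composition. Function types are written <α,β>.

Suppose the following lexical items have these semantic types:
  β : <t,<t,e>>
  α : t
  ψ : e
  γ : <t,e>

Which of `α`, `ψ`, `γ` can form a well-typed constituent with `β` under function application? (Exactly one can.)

α — combines: β : <t,<t,e>> takes α : t as argument, giving <t,e>.
ψ : e — no; β wants t, and ψ wants nothing (atomic).
γ : <t,e> — no; β wants t, and γ wants t.

α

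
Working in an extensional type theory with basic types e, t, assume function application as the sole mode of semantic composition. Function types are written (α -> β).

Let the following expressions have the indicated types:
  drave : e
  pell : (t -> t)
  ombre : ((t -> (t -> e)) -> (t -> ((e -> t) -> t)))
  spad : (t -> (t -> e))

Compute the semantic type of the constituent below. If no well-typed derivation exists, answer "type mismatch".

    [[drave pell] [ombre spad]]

type mismatch

At [drave pell]: neither e nor (t -> t) can take the other as argument; the node is ill-typed.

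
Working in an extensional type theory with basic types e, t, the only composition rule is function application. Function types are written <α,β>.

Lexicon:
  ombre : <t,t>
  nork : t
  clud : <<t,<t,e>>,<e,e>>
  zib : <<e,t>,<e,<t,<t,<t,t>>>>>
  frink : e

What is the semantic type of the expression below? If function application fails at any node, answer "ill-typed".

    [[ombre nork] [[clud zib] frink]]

ill-typed

[ombre nork]: ombre is <t,t>, nork is t; result t.
[clud zib]: <<t,<t,e>>,<e,e>> and <<e,t>,<e,<t,<t,<t,t>>>>> cannot combine by function application — type clash.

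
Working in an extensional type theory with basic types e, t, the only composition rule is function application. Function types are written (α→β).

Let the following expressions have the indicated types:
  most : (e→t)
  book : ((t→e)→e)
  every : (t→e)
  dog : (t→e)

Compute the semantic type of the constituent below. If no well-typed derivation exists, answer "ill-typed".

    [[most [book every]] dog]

e

[book every]: ((t→e)→e) applied to (t→e) yields e.
[most [book every]]: (e→t) applied to e yields t.
[[most [book every]] dog]: (t→e) applied to t yields e.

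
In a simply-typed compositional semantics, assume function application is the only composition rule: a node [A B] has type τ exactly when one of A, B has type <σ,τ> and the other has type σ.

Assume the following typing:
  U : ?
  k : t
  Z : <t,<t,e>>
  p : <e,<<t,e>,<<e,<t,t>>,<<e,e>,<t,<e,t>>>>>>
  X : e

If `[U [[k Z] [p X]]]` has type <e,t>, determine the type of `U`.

<<<e,<t,t>>,<<e,e>,<t,<e,t>>>>,<e,t>>

[U [[k Z] [p X]]] must have type <e,t>. The sister [[k Z] [p X]] has type <<e,<t,t>>,<<e,e>,<t,<e,t>>>>; that is not a function onto <e,t>, so U must be the functor, of type <<<e,<t,t>>,<<e,e>,<t,<e,t>>>>,<e,t>>.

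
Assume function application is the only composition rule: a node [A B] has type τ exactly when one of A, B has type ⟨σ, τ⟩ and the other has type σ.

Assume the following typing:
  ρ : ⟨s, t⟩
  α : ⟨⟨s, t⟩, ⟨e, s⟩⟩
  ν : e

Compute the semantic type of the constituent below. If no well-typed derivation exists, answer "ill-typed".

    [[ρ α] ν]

[ρ α]: α is ⟨⟨s, t⟩, ⟨e, s⟩⟩, ρ is ⟨s, t⟩; result ⟨e, s⟩.
[[ρ α] ν]: [ρ α] is ⟨e, s⟩, ν is e; result s.

s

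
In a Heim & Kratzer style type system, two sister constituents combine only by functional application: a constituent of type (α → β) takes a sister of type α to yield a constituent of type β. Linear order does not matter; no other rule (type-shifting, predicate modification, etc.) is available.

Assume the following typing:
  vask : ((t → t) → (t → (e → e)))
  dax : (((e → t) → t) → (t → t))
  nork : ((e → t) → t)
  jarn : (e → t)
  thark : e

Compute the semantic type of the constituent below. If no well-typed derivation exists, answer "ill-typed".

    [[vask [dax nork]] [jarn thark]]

(e → e)

[dax nork] — dax of type (((e → t) → t) → (t → t)) combines with nork of type ((e → t) → t): type (t → t).
[vask [dax nork]] — vask of type ((t → t) → (t → (e → e))) combines with [dax nork] of type (t → t): type (t → (e → e)).
[jarn thark] — jarn of type (e → t) combines with thark of type e: type t.
[[vask [dax nork]] [jarn thark]] — [vask [dax nork]] of type (t → (e → e)) combines with [jarn thark] of type t: type (e → e).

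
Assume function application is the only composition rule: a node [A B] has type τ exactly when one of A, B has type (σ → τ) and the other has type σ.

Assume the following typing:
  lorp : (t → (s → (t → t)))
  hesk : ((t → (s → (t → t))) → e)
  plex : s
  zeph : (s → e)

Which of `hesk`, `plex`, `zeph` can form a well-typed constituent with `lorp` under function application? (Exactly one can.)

hesk — combines: hesk : ((t → (s → (t → t))) → e) takes lorp : (t → (s → (t → t))) as argument, giving e.
plex : s — neither side's domain matches the other.
zeph : (s → e) — neither side's domain matches the other.

hesk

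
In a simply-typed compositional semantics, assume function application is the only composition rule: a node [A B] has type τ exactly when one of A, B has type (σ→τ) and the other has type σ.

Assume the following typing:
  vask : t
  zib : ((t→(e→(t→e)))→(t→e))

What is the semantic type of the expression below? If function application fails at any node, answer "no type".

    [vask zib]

no type

[vask zib]: t with ((t→(e→(t→e)))→(t→e)) — neither is a function whose domain matches the other; composition fails here.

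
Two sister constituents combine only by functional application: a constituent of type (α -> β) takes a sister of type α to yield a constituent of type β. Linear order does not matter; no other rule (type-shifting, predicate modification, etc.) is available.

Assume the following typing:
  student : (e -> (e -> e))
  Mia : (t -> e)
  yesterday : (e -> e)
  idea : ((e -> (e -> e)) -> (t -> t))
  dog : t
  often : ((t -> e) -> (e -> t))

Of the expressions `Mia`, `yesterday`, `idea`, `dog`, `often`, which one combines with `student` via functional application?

idea

Mia : (t -> e) — student needs e; Mia needs t; neither fits.
yesterday : (e -> e) — student needs e; yesterday needs e; neither fits.
idea — combines: idea : ((e -> (e -> e)) -> (t -> t)) takes student : (e -> (e -> e)) as argument, giving (t -> t).
dog : t — student needs e; dog needs nothing (atomic); neither fits.
often : ((t -> e) -> (e -> t)) — student needs e; often needs (t -> e); neither fits.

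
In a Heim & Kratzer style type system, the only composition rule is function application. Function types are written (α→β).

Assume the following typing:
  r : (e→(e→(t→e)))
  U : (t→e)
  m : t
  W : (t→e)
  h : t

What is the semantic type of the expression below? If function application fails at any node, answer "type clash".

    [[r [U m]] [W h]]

[U m]: U is (t→e), m is t; result e.
[r [U m]]: r is (e→(e→(t→e))), [U m] is e; result (e→(t→e)).
[W h]: W is (t→e), h is t; result e.
[[r [U m]] [W h]]: [r [U m]] is (e→(t→e)), [W h] is e; result (t→e).

(t→e)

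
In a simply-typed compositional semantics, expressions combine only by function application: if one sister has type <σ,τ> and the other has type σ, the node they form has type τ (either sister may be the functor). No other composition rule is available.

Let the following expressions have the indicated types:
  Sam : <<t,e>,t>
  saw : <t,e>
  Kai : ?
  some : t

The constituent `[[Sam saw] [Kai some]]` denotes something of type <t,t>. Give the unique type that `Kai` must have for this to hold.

For [[Sam saw] [Kai some]] to have type <t,t> with [Sam saw] of type t, [Kai some] must be the function: [Kai some] : <t,<t,t>>.
For [Kai some] to have type <t,<t,t>> with some of type t, Kai must be the function: Kai : <t,<t,<t,t>>>.

<t,<t,<t,t>>>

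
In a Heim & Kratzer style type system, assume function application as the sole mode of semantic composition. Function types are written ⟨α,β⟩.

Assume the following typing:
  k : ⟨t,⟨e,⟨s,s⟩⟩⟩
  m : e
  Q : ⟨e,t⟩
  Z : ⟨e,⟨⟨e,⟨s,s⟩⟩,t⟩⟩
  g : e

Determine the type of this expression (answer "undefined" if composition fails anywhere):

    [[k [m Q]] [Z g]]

t

At [m Q], Q : ⟨e,t⟩ takes m : e, giving t.
At [k [m Q]], k : ⟨t,⟨e,⟨s,s⟩⟩⟩ takes [m Q] : t, giving ⟨e,⟨s,s⟩⟩.
At [Z g], Z : ⟨e,⟨⟨e,⟨s,s⟩⟩,t⟩⟩ takes g : e, giving ⟨⟨e,⟨s,s⟩⟩,t⟩.
At [[k [m Q]] [Z g]], [Z g] : ⟨⟨e,⟨s,s⟩⟩,t⟩ takes [k [m Q]] : ⟨e,⟨s,s⟩⟩, giving t.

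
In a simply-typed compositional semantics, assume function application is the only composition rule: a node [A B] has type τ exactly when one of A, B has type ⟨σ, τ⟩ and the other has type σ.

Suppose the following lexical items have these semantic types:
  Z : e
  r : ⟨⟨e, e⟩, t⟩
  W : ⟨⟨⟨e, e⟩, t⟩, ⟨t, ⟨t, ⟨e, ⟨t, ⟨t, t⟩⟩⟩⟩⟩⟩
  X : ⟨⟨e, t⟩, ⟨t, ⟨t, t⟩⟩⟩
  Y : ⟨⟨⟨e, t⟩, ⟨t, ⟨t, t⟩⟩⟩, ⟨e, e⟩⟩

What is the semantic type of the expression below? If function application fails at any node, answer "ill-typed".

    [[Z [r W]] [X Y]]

At [r W], W : ⟨⟨⟨e, e⟩, t⟩, ⟨t, ⟨t, ⟨e, ⟨t, ⟨t, t⟩⟩⟩⟩⟩⟩ takes r : ⟨⟨e, e⟩, t⟩, giving ⟨t, ⟨t, ⟨e, ⟨t, ⟨t, t⟩⟩⟩⟩⟩.
[Z [r W]]: e with ⟨t, ⟨t, ⟨e, ⟨t, ⟨t, t⟩⟩⟩⟩⟩ — neither is a function whose domain matches the other; composition fails here.

ill-typed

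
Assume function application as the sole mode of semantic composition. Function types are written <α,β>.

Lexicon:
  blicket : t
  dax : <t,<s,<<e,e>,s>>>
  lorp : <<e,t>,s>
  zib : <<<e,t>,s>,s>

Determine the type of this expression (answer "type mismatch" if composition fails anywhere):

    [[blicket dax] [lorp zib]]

<<e,e>,s>

[blicket dax]: functor dax : <t,<s,<<e,e>,s>>>, argument blicket : t; result <s,<<e,e>,s>>.
[lorp zib]: functor zib : <<<e,t>,s>,s>, argument lorp : <<e,t>,s>; result s.
[[blicket dax] [lorp zib]]: functor [blicket dax] : <s,<<e,e>,s>>, argument [lorp zib] : s; result <<e,e>,s>.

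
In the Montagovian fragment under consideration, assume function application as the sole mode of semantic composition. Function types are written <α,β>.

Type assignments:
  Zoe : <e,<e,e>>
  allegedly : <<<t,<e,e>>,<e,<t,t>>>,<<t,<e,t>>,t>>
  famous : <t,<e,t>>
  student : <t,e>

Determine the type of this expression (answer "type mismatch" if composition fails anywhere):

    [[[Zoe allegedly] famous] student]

[Zoe allegedly]: <e,<e,e>> and <<<t,<e,e>>,<e,<t,t>>>,<<t,<e,t>>,t>> cannot combine by function application — type clash.

type mismatch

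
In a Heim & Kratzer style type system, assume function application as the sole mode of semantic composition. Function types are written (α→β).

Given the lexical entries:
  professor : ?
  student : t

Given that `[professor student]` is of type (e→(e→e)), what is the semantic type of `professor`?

[professor student] must have type (e→(e→e)). The sister student has type t; that is not a function onto (e→(e→e)), so professor must be the functor, of type (t→(e→(e→e))).

(t→(e→(e→e)))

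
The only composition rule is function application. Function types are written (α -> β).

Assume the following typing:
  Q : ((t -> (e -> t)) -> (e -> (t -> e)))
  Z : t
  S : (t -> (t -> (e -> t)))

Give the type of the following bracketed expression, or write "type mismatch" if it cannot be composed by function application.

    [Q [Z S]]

(e -> (t -> e))

[Z S]: (t -> (t -> (e -> t))) applied to t yields (t -> (e -> t)).
[Q [Z S]]: ((t -> (e -> t)) -> (e -> (t -> e))) applied to (t -> (e -> t)) yields (e -> (t -> e)).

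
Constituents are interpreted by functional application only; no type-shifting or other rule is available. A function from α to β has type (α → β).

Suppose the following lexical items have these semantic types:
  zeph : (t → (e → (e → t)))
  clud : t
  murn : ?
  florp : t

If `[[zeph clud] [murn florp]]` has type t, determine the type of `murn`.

(t → ((e → (e → t)) → t))

At [[zeph clud] [murn florp]] (required: t): [zeph clud] is (e → (e → t)), which is not a function with range t; hence [murn florp] is the functor — type ((e → (e → t)) → t).
At [murn florp] (required: ((e → (e → t)) → t)): florp is t, which is not a function with range ((e → (e → t)) → t); hence murn is the functor — type (t → ((e → (e → t)) → t)).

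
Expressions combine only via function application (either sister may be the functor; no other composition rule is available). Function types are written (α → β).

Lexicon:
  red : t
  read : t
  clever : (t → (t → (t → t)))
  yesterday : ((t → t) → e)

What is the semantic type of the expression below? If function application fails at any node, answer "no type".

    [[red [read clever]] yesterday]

e

[read clever] — clever of type (t → (t → (t → t))) combines with read of type t: type (t → (t → t)).
[red [read clever]] — [read clever] of type (t → (t → t)) combines with red of type t: type (t → t).
[[red [read clever]] yesterday] — yesterday of type ((t → t) → e) combines with [red [read clever]] of type (t → t): type e.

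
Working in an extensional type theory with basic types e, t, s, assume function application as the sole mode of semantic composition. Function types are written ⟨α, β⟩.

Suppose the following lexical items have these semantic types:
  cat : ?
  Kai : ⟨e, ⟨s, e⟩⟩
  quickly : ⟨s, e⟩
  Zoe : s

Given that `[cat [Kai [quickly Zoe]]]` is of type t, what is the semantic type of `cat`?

For [cat [Kai [quickly Zoe]]] to have type t with [Kai [quickly Zoe]] of type ⟨s, e⟩, cat must be the function: cat : ⟨⟨s, e⟩, t⟩.

⟨⟨s, e⟩, t⟩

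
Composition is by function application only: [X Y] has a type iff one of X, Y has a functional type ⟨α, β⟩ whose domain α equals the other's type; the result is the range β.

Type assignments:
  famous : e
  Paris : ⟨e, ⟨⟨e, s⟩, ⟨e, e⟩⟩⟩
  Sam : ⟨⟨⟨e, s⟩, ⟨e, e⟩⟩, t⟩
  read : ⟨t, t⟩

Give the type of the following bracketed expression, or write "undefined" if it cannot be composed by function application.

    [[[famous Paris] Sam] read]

At [famous Paris], Paris : ⟨e, ⟨⟨e, s⟩, ⟨e, e⟩⟩⟩ takes famous : e, giving ⟨⟨e, s⟩, ⟨e, e⟩⟩.
At [[famous Paris] Sam], Sam : ⟨⟨⟨e, s⟩, ⟨e, e⟩⟩, t⟩ takes [famous Paris] : ⟨⟨e, s⟩, ⟨e, e⟩⟩, giving t.
At [[[famous Paris] Sam] read], read : ⟨t, t⟩ takes [[famous Paris] Sam] : t, giving t.

t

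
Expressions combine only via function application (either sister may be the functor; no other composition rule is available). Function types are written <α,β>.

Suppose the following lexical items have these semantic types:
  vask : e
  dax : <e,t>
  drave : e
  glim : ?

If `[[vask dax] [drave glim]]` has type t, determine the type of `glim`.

<e,<t,t>>

[[vask dax] [drave glim]] must have type t. The sister [vask dax] has type t; that is not a function onto t, so [drave glim] must be the functor, of type <t,t>.
[drave glim] must have type <t,t>. The sister drave has type e; that is not a function onto <t,t>, so glim must be the functor, of type <e,<t,t>>.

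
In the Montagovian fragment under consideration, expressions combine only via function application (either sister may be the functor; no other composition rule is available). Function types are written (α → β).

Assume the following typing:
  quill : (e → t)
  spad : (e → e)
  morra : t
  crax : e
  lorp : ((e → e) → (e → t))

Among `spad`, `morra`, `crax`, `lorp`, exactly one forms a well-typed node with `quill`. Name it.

spad : (e → e) — neither side's domain matches the other.
morra : t — neither side's domain matches the other.
crax — combines: quill : (e → t) takes crax : e as argument, giving t.
lorp : ((e → e) → (e → t)) — neither side's domain matches the other.

crax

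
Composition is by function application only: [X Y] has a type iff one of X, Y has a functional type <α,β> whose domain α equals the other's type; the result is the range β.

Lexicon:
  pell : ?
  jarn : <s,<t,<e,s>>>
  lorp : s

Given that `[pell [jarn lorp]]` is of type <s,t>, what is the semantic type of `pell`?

[pell [jarn lorp]] is required to be <s,t>. [jarn lorp] : <t,<e,s>> cannot yield <s,t> as functor, so pell : <<t,<e,s>>,<s,t>>.

<<t,<e,s>>,<s,t>>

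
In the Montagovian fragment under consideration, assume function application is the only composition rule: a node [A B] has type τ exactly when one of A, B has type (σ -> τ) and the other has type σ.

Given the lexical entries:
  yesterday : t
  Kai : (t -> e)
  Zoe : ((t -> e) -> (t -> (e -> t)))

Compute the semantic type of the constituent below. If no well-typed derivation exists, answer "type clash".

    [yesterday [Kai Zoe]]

(e -> t)

[Kai Zoe]: ((t -> e) -> (t -> (e -> t))) applied to (t -> e) yields (t -> (e -> t)).
[yesterday [Kai Zoe]]: (t -> (e -> t)) applied to t yields (e -> t).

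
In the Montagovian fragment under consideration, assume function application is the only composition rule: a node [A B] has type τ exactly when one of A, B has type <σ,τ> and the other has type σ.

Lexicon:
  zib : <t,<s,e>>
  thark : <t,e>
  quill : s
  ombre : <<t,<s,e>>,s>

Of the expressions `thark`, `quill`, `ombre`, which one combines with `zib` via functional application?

ombre

thark : <t,e> — no; zib wants t, and thark wants t.
quill : s — no; zib wants t, and quill wants nothing (atomic).
ombre — combines: ombre : <<t,<s,e>>,s> takes zib : <t,<s,e>> as argument, giving s.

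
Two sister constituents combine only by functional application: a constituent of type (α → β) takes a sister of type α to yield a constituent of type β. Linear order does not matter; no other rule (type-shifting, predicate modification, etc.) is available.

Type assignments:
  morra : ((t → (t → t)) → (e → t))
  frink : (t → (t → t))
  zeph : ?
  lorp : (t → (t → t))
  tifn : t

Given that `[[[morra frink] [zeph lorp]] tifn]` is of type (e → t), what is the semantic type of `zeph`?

((t → (t → t)) → ((e → t) → (t → (e → t))))

[[[morra frink] [zeph lorp]] tifn] must have type (e → t). The sister tifn has type t; that is not a function onto (e → t), so [[morra frink] [zeph lorp]] must be the functor, of type (t → (e → t)).
[[morra frink] [zeph lorp]] must have type (t → (e → t)). The sister [morra frink] has type (e → t); that is not a function onto (t → (e → t)), so [zeph lorp] must be the functor, of type ((e → t) → (t → (e → t))).
[zeph lorp] must have type ((e → t) → (t → (e → t))). The sister lorp has type (t → (t → t)); that is not a function onto ((e → t) → (t → (e → t))), so zeph must be the functor, of type ((t → (t → t)) → ((e → t) → (t → (e → t)))).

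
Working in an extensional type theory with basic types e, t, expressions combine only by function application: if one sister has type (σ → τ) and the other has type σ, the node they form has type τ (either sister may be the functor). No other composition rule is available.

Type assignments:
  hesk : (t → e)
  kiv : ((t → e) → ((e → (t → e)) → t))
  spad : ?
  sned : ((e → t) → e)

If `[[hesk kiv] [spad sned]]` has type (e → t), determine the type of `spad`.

[[hesk kiv] [spad sned]] is required to be (e → t). [hesk kiv] : ((e → (t → e)) → t) cannot yield (e → t) as functor, so [spad sned] : (((e → (t → e)) → t) → (e → t)).
[spad sned] is required to be (((e → (t → e)) → t) → (e → t)). sned : ((e → t) → e) cannot yield (((e → (t → e)) → t) → (e → t)) as functor, so spad : (((e → t) → e) → (((e → (t → e)) → t) → (e → t))).

(((e → t) → e) → (((e → (t → e)) → t) → (e → t)))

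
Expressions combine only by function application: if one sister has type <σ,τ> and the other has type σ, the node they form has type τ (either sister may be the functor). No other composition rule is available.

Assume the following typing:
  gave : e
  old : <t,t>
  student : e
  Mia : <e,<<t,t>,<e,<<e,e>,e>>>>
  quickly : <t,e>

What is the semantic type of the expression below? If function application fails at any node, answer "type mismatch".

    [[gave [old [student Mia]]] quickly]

type mismatch

[student Mia]: functor Mia : <e,<<t,t>,<e,<<e,e>,e>>>>, argument student : e; result <<t,t>,<e,<<e,e>,e>>>.
[old [student Mia]]: functor [student Mia] : <<t,t>,<e,<<e,e>,e>>>, argument old : <t,t>; result <e,<<e,e>,e>>.
[gave [old [student Mia]]]: functor [old [student Mia]] : <e,<<e,e>,e>>, argument gave : e; result <<e,e>,e>.
[[gave [old [student Mia]]] quickly]: <<e,e>,e> with <t,e> — neither is a function whose domain matches the other; composition fails here.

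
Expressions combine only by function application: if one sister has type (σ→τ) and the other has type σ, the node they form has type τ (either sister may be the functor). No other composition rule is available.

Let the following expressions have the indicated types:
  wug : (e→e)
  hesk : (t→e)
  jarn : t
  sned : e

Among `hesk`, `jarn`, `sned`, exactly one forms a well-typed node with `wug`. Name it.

sned

hesk : (t→e) — does not combine with wug.
jarn : t — does not combine with wug.
sned — combines: wug : (e→e) takes sned : e as argument, giving e.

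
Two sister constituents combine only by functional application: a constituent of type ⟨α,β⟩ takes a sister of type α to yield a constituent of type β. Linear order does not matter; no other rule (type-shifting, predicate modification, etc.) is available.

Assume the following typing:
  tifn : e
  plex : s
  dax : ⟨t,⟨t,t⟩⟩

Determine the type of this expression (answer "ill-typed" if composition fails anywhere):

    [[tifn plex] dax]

ill-typed

At [tifn plex]: neither e nor s can take the other as argument; the node is ill-typed.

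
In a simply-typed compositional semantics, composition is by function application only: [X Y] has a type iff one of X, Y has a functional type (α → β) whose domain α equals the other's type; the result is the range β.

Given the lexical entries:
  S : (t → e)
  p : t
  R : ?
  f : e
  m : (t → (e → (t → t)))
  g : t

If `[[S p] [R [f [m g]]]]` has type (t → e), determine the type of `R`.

((t → t) → (e → (t → e)))

[[S p] [R [f [m g]]]] is required to be (t → e). [S p] : e cannot yield (t → e) as functor, so [R [f [m g]]] : (e → (t → e)).
[R [f [m g]]] is required to be (e → (t → e)). [f [m g]] : (t → t) cannot yield (e → (t → e)) as functor, so R : ((t → t) → (e → (t → e))).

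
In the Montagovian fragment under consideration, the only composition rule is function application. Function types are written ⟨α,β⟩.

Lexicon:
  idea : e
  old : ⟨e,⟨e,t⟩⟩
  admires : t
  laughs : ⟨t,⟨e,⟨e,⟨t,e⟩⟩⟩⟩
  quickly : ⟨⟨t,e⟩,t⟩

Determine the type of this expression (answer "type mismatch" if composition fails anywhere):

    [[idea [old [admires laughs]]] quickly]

type mismatch

[admires laughs]: ⟨t,⟨e,⟨e,⟨t,e⟩⟩⟩⟩ applied to t yields ⟨e,⟨e,⟨t,e⟩⟩⟩.
At [old [admires laughs]]: neither ⟨e,⟨e,t⟩⟩ nor ⟨e,⟨e,⟨t,e⟩⟩⟩ can take the other as argument; the node is ill-typed.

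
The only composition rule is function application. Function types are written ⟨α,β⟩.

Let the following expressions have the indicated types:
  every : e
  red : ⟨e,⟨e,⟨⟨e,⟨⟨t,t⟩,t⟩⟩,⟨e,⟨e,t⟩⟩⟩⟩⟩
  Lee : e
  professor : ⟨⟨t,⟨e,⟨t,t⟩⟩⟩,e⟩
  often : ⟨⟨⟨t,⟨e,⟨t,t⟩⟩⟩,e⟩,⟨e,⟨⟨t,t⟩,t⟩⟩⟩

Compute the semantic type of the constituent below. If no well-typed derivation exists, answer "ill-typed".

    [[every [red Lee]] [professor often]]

⟨e,⟨e,t⟩⟩

[red Lee] — red of type ⟨e,⟨e,⟨⟨e,⟨⟨t,t⟩,t⟩⟩,⟨e,⟨e,t⟩⟩⟩⟩⟩ combines with Lee of type e: type ⟨e,⟨⟨e,⟨⟨t,t⟩,t⟩⟩,⟨e,⟨e,t⟩⟩⟩⟩.
[every [red Lee]] — [red Lee] of type ⟨e,⟨⟨e,⟨⟨t,t⟩,t⟩⟩,⟨e,⟨e,t⟩⟩⟩⟩ combines with every of type e: type ⟨⟨e,⟨⟨t,t⟩,t⟩⟩,⟨e,⟨e,t⟩⟩⟩.
[professor often] — often of type ⟨⟨⟨t,⟨e,⟨t,t⟩⟩⟩,e⟩,⟨e,⟨⟨t,t⟩,t⟩⟩⟩ combines with professor of type ⟨⟨t,⟨e,⟨t,t⟩⟩⟩,e⟩: type ⟨e,⟨⟨t,t⟩,t⟩⟩.
[[every [red Lee]] [professor often]] — [every [red Lee]] of type ⟨⟨e,⟨⟨t,t⟩,t⟩⟩,⟨e,⟨e,t⟩⟩⟩ combines with [professor often] of type ⟨e,⟨⟨t,t⟩,t⟩⟩: type ⟨e,⟨e,t⟩⟩.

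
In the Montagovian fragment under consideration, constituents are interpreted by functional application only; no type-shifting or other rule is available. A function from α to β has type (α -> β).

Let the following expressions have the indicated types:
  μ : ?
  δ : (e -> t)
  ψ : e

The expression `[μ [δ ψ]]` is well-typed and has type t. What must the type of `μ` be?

At [μ [δ ψ]] (required: t): [δ ψ] is t, which is not a function with range t; hence μ is the functor — type (t -> t).

(t -> t)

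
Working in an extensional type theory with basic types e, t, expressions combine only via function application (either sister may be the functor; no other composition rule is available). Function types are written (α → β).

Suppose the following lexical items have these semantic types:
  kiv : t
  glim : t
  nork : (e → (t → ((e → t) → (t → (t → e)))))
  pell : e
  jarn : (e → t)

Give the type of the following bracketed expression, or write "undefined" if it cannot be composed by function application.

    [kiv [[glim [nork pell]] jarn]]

At [nork pell], nork : (e → (t → ((e → t) → (t → (t → e))))) takes pell : e, giving (t → ((e → t) → (t → (t → e)))).
At [glim [nork pell]], [nork pell] : (t → ((e → t) → (t → (t → e)))) takes glim : t, giving ((e → t) → (t → (t → e))).
At [[glim [nork pell]] jarn], [glim [nork pell]] : ((e → t) → (t → (t → e))) takes jarn : (e → t), giving (t → (t → e)).
At [kiv [[glim [nork pell]] jarn]], [[glim [nork pell]] jarn] : (t → (t → e)) takes kiv : t, giving (t → e).

(t → e)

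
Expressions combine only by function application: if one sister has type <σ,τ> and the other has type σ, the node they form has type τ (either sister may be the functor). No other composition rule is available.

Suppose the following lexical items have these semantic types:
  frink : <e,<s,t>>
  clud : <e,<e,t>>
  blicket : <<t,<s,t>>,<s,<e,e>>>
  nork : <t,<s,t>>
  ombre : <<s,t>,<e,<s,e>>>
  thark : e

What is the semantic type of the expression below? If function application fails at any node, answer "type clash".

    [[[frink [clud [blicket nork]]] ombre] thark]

type clash

[blicket nork] — blicket of type <<t,<s,t>>,<s,<e,e>>> combines with nork of type <t,<s,t>>: type <s,<e,e>>.
[clud [blicket nork]]: <e,<e,t>> with <s,<e,e>> — neither is a function whose domain matches the other; composition fails here.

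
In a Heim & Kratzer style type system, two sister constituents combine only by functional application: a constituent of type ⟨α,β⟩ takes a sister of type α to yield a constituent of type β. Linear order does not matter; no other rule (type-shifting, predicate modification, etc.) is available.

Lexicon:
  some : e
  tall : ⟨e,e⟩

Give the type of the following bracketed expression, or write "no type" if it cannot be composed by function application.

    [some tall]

e

At [some tall], tall : ⟨e,e⟩ takes some : e, giving e.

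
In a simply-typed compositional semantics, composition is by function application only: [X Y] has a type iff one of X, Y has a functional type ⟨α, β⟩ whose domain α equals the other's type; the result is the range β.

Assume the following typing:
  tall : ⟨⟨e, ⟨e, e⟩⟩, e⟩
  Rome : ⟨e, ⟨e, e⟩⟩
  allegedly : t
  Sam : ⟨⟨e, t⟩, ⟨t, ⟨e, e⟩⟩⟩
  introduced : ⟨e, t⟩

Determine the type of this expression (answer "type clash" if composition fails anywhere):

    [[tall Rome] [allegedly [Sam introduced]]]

[tall Rome]: tall is ⟨⟨e, ⟨e, e⟩⟩, e⟩, Rome is ⟨e, ⟨e, e⟩⟩; result e.
[Sam introduced]: Sam is ⟨⟨e, t⟩, ⟨t, ⟨e, e⟩⟩⟩, introduced is ⟨e, t⟩; result ⟨t, ⟨e, e⟩⟩.
[allegedly [Sam introduced]]: [Sam introduced] is ⟨t, ⟨e, e⟩⟩, allegedly is t; result ⟨e, e⟩.
[[tall Rome] [allegedly [Sam introduced]]]: [allegedly [Sam introduced]] is ⟨e, e⟩, [tall Rome] is e; result e.

e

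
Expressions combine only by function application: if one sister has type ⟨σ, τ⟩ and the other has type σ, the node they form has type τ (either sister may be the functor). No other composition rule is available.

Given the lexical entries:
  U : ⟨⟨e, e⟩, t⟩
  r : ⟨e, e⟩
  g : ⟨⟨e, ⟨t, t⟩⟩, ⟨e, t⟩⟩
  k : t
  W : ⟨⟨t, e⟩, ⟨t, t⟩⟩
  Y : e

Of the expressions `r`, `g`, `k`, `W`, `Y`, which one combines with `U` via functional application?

r

r — combines: U : ⟨⟨e, e⟩, t⟩ takes r : ⟨e, e⟩ as argument, giving t.
g : ⟨⟨e, ⟨t, t⟩⟩, ⟨e, t⟩⟩ — neither side's domain matches the other.
k : t — neither side's domain matches the other.
W : ⟨⟨t, e⟩, ⟨t, t⟩⟩ — neither side's domain matches the other.
Y : e — neither side's domain matches the other.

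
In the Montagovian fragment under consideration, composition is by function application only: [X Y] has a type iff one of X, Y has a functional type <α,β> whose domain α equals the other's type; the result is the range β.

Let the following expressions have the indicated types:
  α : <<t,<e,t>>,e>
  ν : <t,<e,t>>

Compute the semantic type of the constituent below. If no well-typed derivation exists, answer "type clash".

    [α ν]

[α ν] — α of type <<t,<e,t>>,e> combines with ν of type <t,<e,t>>: type e.

e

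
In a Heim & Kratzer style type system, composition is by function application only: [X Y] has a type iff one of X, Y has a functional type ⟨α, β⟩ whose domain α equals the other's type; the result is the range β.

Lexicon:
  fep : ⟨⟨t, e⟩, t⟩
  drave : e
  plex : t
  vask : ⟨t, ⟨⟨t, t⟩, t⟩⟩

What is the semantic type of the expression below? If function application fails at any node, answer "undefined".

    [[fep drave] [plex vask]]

undefined

At [fep drave]: neither ⟨⟨t, e⟩, t⟩ nor e can take the other as argument; the node is ill-typed.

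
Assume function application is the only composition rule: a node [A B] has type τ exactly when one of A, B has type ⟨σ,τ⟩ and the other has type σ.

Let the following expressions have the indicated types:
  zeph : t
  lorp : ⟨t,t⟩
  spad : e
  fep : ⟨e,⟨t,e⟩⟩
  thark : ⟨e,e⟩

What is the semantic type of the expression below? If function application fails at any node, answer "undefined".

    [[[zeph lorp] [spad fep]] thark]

[zeph lorp]: ⟨t,t⟩ applied to t yields t.
[spad fep]: ⟨e,⟨t,e⟩⟩ applied to e yields ⟨t,e⟩.
[[zeph lorp] [spad fep]]: ⟨t,e⟩ applied to t yields e.
[[[zeph lorp] [spad fep]] thark]: ⟨e,e⟩ applied to e yields e.

e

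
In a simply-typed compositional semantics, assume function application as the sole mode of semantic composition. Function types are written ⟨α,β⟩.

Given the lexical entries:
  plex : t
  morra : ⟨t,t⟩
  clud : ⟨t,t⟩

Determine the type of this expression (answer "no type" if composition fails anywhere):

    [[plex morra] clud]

[plex morra] — morra of type ⟨t,t⟩ combines with plex of type t: type t.
[[plex morra] clud] — clud of type ⟨t,t⟩ combines with [plex morra] of type t: type t.

t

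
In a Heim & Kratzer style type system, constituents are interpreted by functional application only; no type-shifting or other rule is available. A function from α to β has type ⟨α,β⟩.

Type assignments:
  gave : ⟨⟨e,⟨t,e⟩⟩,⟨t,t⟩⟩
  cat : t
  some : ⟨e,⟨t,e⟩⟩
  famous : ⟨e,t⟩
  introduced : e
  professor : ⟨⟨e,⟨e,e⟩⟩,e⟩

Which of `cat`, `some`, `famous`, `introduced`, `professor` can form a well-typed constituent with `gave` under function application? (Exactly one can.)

some

cat : t — gave needs ⟨e,⟨t,e⟩⟩; cat needs nothing (atomic); neither fits.
some — combines: gave : ⟨⟨e,⟨t,e⟩⟩,⟨t,t⟩⟩ takes some : ⟨e,⟨t,e⟩⟩ as argument, giving ⟨t,t⟩.
famous : ⟨e,t⟩ — gave needs ⟨e,⟨t,e⟩⟩; famous needs e; neither fits.
introduced : e — gave needs ⟨e,⟨t,e⟩⟩; introduced needs nothing (atomic); neither fits.
professor : ⟨⟨e,⟨e,e⟩⟩,e⟩ — gave needs ⟨e,⟨t,e⟩⟩; professor needs ⟨e,⟨e,e⟩⟩; neither fits.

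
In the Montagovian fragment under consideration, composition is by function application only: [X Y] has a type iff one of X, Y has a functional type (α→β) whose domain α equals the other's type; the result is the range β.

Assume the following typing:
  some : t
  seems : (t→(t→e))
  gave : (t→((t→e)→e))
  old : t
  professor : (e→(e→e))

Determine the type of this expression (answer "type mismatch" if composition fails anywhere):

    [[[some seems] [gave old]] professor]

(e→e)

[some seems]: seems is (t→(t→e)), some is t; result (t→e).
[gave old]: gave is (t→((t→e)→e)), old is t; result ((t→e)→e).
[[some seems] [gave old]]: [gave old] is ((t→e)→e), [some seems] is (t→e); result e.
[[[some seems] [gave old]] professor]: professor is (e→(e→e)), [[some seems] [gave old]] is e; result (e→e).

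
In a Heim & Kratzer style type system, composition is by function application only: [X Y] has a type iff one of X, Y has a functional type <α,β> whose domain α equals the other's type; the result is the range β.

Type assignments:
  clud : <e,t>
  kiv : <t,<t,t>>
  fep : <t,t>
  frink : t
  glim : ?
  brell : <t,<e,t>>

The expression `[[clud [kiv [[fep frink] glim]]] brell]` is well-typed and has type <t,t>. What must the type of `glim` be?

<t,<<t,<t,t>>,<<e,t>,<<t,<e,t>>,<t,t>>>>>

[[clud [kiv [[fep frink] glim]]] brell] must have type <t,t>. The sister brell has type <t,<e,t>>; that is not a function onto <t,t>, so [clud [kiv [[fep frink] glim]]] must be the functor, of type <<t,<e,t>>,<t,t>>.
[clud [kiv [[fep frink] glim]]] must have type <<t,<e,t>>,<t,t>>. The sister clud has type <e,t>; that is not a function onto <<t,<e,t>>,<t,t>>, so [kiv [[fep frink] glim]] must be the functor, of type <<e,t>,<<t,<e,t>>,<t,t>>>.
[kiv [[fep frink] glim]] must have type <<e,t>,<<t,<e,t>>,<t,t>>>. The sister kiv has type <t,<t,t>>; that is not a function onto <<e,t>,<<t,<e,t>>,<t,t>>>, so [[fep frink] glim] must be the functor, of type <<t,<t,t>>,<<e,t>,<<t,<e,t>>,<t,t>>>>.
[[fep frink] glim] must have type <<t,<t,t>>,<<e,t>,<<t,<e,t>>,<t,t>>>>. The sister [fep frink] has type t; that is not a function onto <<t,<t,t>>,<<e,t>,<<t,<e,t>>,<t,t>>>>, so glim must be the functor, of type <t,<<t,<t,t>>,<<e,t>,<<t,<e,t>>,<t,t>>>>>.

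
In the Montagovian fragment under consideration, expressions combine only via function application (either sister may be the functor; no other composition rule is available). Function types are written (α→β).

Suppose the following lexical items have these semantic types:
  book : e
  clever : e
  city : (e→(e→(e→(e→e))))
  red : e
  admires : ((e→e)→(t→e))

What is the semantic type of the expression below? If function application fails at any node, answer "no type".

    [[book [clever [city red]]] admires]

(t→e)

At [city red], city : (e→(e→(e→(e→e)))) takes red : e, giving (e→(e→(e→e))).
At [clever [city red]], [city red] : (e→(e→(e→e))) takes clever : e, giving (e→(e→e)).
At [book [clever [city red]]], [clever [city red]] : (e→(e→e)) takes book : e, giving (e→e).
At [[book [clever [city red]]] admires], admires : ((e→e)→(t→e)) takes [book [clever [city red]]] : (e→e), giving (t→e).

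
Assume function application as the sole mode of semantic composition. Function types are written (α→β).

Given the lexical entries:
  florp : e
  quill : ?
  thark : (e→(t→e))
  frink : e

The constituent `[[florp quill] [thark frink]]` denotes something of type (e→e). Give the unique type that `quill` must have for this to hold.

At [[florp quill] [thark frink]] (required: (e→e)): [thark frink] is (t→e), which is not a function with range (e→e); hence [florp quill] is the functor — type ((t→e)→(e→e)).
At [florp quill] (required: ((t→e)→(e→e))): florp is e, which is not a function with range ((t→e)→(e→e)); hence quill is the functor — type (e→((t→e)→(e→e))).

(e→((t→e)→(e→e)))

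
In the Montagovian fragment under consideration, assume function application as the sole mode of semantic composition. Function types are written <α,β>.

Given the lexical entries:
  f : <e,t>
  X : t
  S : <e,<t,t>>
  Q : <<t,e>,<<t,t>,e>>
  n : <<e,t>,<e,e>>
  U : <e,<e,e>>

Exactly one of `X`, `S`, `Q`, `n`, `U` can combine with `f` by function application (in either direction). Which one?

X : t — no; f wants e, and X wants nothing (atomic).
S : <e,<t,t>> — no; f wants e, and S wants e.
Q : <<t,e>,<<t,t>,e>> — no; f wants e, and Q wants <t,e>.
n — combines: n : <<e,t>,<e,e>> takes f : <e,t> as argument, giving <e,e>.
U : <e,<e,e>> — no; f wants e, and U wants e.

n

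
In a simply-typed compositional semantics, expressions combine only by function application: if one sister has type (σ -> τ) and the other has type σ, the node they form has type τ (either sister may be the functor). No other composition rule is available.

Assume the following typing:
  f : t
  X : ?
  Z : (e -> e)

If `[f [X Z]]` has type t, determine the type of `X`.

For [f [X Z]] to have type t with f of type t, [X Z] must be the function: [X Z] : (t -> t).
For [X Z] to have type (t -> t) with Z of type (e -> e), X must be the function: X : ((e -> e) -> (t -> t)).

((e -> e) -> (t -> t))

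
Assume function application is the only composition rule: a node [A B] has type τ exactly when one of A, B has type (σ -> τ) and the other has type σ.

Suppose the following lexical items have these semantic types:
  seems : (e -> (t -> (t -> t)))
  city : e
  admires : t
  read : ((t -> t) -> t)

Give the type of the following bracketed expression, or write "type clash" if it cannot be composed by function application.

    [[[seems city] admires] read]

t

[seems city] — seems of type (e -> (t -> (t -> t))) combines with city of type e: type (t -> (t -> t)).
[[seems city] admires] — [seems city] of type (t -> (t -> t)) combines with admires of type t: type (t -> t).
[[[seems city] admires] read] — read of type ((t -> t) -> t) combines with [[seems city] admires] of type (t -> t): type t.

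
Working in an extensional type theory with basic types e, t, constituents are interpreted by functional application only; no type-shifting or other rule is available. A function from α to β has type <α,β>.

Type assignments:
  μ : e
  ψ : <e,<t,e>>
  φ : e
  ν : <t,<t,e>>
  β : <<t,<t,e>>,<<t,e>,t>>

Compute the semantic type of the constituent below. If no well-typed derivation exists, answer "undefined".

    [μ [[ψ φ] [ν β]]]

At [ψ φ], ψ : <e,<t,e>> takes φ : e, giving <t,e>.
At [ν β], β : <<t,<t,e>>,<<t,e>,t>> takes ν : <t,<t,e>>, giving <<t,e>,t>.
At [[ψ φ] [ν β]], [ν β] : <<t,e>,t> takes [ψ φ] : <t,e>, giving t.
[μ [[ψ φ] [ν β]]]: e with t — neither is a function whose domain matches the other; composition fails here.

undefined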